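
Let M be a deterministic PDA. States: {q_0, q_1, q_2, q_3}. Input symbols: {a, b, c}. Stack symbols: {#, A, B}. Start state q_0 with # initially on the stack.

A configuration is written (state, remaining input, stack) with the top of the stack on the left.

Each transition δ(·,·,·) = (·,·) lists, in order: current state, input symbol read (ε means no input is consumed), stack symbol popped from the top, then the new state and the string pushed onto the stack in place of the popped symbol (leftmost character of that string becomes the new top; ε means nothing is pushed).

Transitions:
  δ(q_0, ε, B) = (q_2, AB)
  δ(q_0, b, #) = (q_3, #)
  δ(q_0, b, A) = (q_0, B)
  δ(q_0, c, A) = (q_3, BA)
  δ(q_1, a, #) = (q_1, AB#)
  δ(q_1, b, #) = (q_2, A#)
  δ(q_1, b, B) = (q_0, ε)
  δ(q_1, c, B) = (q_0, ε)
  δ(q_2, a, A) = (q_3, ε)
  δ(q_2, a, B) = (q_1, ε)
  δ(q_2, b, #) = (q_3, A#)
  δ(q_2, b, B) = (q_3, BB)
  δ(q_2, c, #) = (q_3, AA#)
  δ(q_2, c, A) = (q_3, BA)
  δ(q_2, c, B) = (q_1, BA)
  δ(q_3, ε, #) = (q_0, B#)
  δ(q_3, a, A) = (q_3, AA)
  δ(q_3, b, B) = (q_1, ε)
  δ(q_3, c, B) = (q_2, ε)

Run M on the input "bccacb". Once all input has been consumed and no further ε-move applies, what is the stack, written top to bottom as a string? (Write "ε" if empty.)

A#

(q_0, bccacb, #) ⊢ (q_3, ccacb, #) ⊢ (q_0, ccacb, B#) ⊢ (q_2, ccacb, AB#) ⊢ (q_3, cacb, BAB#) ⊢ (q_2, acb, AB#) ⊢ (q_3, cb, B#) ⊢ (q_2, b, #) ⊢ (q_3, ε, A#)
All input consumed in state q_3 with stack A#.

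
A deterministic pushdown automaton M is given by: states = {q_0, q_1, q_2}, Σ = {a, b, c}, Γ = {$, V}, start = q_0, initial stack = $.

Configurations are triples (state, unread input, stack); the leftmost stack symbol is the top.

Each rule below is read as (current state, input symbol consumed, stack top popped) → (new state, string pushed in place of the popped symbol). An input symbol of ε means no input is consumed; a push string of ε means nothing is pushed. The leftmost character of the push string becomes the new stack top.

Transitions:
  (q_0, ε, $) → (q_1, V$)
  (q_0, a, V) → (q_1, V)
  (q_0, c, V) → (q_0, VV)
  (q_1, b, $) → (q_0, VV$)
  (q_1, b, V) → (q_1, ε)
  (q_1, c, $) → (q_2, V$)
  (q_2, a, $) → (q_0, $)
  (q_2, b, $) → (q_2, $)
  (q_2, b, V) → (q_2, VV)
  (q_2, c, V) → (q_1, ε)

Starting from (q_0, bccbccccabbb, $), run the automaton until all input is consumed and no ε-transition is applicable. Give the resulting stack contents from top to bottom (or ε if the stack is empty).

VVV$

(q_0, bccbccccabbb, $)
  ε-move, top $: go to q_1, push V$ → (q_1, bccbccccabbb, V$)
  read b, top V: go to q_1, push ε → (q_1, ccbccccabbb, $)
  read c, top $: go to q_2, push V$ → (q_2, cbccccabbb, V$)
  read c, top V: go to q_1, push ε → (q_1, bccccabbb, $)
  read b, top $: go to q_0, push VV$ → (q_0, ccccabbb, VV$)
  read c, top V: go to q_0, push VV → (q_0, cccabbb, VVV$)
  read c, top V: go to q_0, push VV → (q_0, ccabbb, VVVV$)
  read c, top V: go to q_0, push VV → (q_0, cabbb, VVVVV$)
  read c, top V: go to q_0, push VV → (q_0, abbb, VVVVVV$)
  read a, top V: go to q_1, push V → (q_1, bbb, VVVVVV$)
  read b, top V: go to q_1, push ε → (q_1, bb, VVVVV$)
  read b, top V: go to q_1, push ε → (q_1, b, VVVV$)
  read b, top V: go to q_1, push ε → (q_1, ε, VVV$)
All input consumed in state q_1 with stack VVV$.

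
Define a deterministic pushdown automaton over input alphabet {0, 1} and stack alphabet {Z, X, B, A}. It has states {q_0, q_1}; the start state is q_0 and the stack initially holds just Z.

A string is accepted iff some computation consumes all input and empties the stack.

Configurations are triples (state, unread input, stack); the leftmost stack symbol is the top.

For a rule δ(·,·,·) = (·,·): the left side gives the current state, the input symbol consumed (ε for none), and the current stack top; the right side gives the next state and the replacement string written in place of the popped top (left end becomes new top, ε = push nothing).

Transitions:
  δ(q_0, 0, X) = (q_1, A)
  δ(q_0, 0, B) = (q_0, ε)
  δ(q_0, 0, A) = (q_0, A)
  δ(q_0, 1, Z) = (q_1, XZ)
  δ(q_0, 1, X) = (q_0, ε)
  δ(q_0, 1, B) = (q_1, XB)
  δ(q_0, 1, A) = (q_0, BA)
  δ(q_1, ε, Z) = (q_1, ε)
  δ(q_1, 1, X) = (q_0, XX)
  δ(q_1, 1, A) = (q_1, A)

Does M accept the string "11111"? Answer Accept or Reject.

(q_0, 11111, Z)
  read 1, top Z: go to q_1, push XZ → (q_1, 1111, XZ)
  read 1, top X: go to q_0, push XX → (q_0, 111, XXZ)
  read 1, top X: go to q_0, push ε → (q_0, 11, XZ)
  read 1, top X: go to q_0, push ε → (q_0, 1, Z)
  read 1, top Z: go to q_1, push XZ → (q_1, ε, XZ)
All input consumed; stack is XZ, not empty, and no further ε-move applies.

Reject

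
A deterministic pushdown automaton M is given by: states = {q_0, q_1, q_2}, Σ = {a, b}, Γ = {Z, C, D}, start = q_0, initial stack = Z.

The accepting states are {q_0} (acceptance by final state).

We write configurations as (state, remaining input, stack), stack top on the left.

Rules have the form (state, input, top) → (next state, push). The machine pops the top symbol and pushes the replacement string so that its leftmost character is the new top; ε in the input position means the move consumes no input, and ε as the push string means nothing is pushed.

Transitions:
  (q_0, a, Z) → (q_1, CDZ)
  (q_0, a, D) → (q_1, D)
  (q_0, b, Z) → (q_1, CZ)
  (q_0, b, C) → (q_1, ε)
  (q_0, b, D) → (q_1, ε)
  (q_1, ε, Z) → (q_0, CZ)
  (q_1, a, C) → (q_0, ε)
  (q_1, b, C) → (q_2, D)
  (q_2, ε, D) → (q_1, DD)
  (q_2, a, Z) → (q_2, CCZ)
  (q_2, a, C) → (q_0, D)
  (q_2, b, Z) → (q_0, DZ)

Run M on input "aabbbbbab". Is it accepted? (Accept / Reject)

(q_0, aabbbbbab, Z) ⊢ (q_1, abbbbbab, CDZ) ⊢ (q_0, bbbbbab, DZ) ⊢ (q_1, bbbbab, Z) ⊢ (q_0, bbbbab, CZ) ⊢ (q_1, bbbab, Z) ⊢ (q_0, bbbab, CZ) ⊢ (q_1, bbab, Z) ⊢ (q_0, bbab, CZ) ⊢ (q_1, bab, Z) ⊢ (q_0, bab, CZ) ⊢ (q_1, ab, Z) ⊢ (q_0, ab, CZ)
No transition applies at (q_0, ab, CZ); input not fully consumed.

Reject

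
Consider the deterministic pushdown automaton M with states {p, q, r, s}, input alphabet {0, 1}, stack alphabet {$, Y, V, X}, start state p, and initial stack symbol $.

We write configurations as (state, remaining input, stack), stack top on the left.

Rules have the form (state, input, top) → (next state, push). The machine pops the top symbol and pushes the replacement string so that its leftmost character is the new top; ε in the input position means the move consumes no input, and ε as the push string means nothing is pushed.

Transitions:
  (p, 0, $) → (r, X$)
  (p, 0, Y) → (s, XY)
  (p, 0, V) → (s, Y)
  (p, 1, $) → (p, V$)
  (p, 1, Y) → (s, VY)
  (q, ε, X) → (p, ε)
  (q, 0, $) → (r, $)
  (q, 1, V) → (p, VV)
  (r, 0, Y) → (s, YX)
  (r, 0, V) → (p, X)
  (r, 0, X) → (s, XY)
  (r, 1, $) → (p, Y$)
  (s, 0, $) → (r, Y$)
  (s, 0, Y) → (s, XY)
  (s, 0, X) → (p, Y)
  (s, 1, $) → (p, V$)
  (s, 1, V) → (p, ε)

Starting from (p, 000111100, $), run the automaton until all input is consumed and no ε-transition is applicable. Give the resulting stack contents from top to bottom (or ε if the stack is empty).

YYY$

(p, 000111100, $) ⊢ (r, 00111100, X$) ⊢ (s, 0111100, XY$) ⊢ (p, 111100, YY$) ⊢ (s, 11100, VYY$) ⊢ (p, 1100, YY$) ⊢ (s, 100, VYY$) ⊢ (p, 00, YY$) ⊢ (s, 0, XYY$) ⊢ (p, ε, YYY$)
All input consumed in state p with stack YYY$.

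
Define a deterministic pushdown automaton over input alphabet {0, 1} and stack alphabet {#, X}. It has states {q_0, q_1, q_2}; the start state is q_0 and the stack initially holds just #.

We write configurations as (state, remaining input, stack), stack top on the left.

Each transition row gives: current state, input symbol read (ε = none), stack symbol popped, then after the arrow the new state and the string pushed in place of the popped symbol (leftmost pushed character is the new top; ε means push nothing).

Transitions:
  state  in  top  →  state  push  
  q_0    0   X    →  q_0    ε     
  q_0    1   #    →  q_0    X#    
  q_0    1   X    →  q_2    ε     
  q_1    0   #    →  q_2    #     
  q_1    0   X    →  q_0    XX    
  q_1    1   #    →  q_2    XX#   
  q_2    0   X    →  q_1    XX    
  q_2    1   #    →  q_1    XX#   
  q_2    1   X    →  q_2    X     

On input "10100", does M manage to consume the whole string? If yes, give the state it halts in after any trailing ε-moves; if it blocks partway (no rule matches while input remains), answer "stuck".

stuck

(q_0, 10100, #) ⊢ (q_0, 0100, X#) ⊢ (q_0, 100, #) ⊢ (q_0, 00, X#) ⊢ (q_0, 0, #)
No transition for (q_0, 0, top #); M blocks with input 0 remaining.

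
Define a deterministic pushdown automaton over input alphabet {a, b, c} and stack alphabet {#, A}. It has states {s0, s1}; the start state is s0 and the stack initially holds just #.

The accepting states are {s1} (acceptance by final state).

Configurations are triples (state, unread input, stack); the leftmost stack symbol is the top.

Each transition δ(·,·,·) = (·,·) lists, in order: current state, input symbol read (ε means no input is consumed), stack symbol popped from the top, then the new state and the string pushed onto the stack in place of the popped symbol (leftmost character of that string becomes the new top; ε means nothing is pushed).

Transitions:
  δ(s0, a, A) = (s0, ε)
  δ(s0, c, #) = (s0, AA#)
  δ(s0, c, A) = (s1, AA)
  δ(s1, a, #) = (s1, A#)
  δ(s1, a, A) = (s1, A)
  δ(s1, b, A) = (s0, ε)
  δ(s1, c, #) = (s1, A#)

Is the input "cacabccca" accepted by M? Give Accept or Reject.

(s0, cacabccca, #)
  read c, top #: go to s0, push AA# → (s0, acabccca, AA#)
  read a, top A: go to s0, push ε → (s0, cabccca, A#)
  read c, top A: go to s1, push AA → (s1, abccca, AA#)
  read a, top A: go to s1, push A → (s1, bccca, AA#)
  read b, top A: go to s0, push ε → (s0, ccca, A#)
  read c, top A: go to s1, push AA → (s1, cca, AA#)
No transition applies at (s1, cca, AA#); input not fully consumed.

Reject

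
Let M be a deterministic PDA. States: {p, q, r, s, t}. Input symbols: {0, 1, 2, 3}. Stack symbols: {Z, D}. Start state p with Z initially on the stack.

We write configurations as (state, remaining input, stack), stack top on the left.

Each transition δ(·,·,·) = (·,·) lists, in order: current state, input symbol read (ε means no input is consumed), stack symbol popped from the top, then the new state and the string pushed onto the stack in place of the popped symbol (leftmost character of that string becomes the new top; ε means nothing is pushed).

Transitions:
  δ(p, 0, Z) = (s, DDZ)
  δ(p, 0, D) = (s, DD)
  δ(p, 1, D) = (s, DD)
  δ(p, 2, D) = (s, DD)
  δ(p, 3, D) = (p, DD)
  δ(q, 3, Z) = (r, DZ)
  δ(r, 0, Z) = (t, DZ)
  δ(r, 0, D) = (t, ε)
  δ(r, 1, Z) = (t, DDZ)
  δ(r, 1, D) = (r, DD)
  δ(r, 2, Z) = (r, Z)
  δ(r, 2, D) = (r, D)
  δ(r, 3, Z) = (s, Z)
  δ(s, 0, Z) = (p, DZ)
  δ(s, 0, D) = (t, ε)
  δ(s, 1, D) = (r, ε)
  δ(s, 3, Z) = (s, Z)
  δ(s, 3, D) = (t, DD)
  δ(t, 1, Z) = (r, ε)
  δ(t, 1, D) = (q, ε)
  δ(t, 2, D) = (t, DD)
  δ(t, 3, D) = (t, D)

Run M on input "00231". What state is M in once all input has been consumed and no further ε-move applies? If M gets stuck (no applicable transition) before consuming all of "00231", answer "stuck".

(p, 00231, Z) ⊢ (s, 0231, DDZ) ⊢ (t, 231, DZ) ⊢ (t, 31, DDZ) ⊢ (t, 1, DDZ) ⊢ (q, ε, DZ)
All input consumed; M is in state q.

q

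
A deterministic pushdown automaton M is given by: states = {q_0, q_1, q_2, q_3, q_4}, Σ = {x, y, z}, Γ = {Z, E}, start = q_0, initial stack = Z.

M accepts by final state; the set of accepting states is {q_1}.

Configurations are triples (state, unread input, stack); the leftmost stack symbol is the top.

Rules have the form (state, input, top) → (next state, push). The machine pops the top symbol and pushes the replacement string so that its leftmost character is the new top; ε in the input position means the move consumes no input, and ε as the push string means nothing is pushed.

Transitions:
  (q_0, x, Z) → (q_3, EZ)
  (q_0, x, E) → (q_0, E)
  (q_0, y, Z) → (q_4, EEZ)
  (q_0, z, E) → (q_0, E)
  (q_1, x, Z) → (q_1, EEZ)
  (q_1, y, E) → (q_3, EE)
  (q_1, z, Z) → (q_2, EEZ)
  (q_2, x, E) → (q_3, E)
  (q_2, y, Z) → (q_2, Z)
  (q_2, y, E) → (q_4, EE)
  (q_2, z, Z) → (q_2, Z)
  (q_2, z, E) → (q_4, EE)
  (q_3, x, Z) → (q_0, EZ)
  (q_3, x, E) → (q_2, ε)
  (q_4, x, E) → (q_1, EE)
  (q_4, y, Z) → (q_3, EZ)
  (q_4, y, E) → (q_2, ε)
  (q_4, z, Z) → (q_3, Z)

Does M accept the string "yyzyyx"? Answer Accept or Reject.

Accept

(q_0, yyzyyx, Z) ⊢ (q_4, yzyyx, EEZ) ⊢ (q_2, zyyx, EZ) ⊢ (q_4, yyx, EEZ) ⊢ (q_2, yx, EZ) ⊢ (q_4, x, EEZ) ⊢ (q_1, ε, EEEZ)
All input consumed; state q_1 ∈ F.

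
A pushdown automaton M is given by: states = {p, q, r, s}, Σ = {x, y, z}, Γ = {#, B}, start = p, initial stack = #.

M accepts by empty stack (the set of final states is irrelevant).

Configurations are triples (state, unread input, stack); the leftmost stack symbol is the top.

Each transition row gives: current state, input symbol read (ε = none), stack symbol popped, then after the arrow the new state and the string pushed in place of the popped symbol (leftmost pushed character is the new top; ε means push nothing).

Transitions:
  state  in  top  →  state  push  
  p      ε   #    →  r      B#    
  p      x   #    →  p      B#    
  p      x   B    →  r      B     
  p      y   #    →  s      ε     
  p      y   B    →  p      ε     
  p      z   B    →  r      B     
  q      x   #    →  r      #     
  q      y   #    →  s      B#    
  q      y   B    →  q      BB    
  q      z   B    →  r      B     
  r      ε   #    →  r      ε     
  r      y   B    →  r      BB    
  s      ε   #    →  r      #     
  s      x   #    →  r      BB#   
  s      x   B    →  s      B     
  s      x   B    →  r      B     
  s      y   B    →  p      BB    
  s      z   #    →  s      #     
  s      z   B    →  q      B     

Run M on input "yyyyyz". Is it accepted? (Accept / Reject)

No computation consumes all input and empties the stack.

Reject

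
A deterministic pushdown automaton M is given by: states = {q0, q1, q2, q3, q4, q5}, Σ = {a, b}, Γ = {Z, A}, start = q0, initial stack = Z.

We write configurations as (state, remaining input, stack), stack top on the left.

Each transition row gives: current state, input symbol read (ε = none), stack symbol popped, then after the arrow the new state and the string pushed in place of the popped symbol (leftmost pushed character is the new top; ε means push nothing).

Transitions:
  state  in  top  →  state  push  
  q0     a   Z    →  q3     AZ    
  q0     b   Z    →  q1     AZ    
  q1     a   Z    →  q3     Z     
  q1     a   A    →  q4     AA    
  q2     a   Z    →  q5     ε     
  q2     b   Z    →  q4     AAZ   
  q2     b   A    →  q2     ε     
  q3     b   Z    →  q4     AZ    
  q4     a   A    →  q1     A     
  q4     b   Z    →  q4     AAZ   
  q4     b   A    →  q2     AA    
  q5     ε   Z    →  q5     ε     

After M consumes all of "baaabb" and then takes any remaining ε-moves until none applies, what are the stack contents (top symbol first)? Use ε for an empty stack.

(q0, baaabb, Z)
  read b, top Z: go to q1, push AZ → (q1, aaabb, AZ)
  read a, top A: go to q4, push AA → (q4, aabb, AAZ)
  read a, top A: go to q1, push A → (q1, abb, AAZ)
  read a, top A: go to q4, push AA → (q4, bb, AAAZ)
  read b, top A: go to q2, push AA → (q2, b, AAAAZ)
  read b, top A: go to q2, push ε → (q2, ε, AAAZ)
All input consumed in state q2 with stack AAAZ.

AAAZ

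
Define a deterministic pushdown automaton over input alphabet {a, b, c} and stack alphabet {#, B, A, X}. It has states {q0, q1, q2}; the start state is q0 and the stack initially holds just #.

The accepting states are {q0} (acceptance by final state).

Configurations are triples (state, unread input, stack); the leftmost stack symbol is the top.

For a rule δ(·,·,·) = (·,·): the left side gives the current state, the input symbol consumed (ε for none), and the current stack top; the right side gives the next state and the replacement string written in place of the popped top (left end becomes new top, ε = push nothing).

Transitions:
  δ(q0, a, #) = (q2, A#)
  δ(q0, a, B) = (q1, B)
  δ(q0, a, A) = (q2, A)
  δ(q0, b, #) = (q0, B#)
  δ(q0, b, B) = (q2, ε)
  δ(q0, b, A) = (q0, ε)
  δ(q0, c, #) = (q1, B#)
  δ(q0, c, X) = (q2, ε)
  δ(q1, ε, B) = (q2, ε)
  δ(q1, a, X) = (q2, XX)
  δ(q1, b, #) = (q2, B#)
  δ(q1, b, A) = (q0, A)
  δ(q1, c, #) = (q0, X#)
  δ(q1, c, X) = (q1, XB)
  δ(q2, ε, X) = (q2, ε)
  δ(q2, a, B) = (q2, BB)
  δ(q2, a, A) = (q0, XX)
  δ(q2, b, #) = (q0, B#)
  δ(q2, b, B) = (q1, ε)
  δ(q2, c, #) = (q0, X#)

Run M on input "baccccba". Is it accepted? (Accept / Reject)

(q0, baccccba, #)
  read b, top #: go to q0, push B# → (q0, accccba, B#)
  read a, top B: go to q1, push B → (q1, ccccba, B#)
  ε-move, top B: go to q2, push ε → (q2, ccccba, #)
  read c, top #: go to q0, push X# → (q0, cccba, X#)
  read c, top X: go to q2, push ε → (q2, ccba, #)
  read c, top #: go to q0, push X# → (q0, cba, X#)
  read c, top X: go to q2, push ε → (q2, ba, #)
  read b, top #: go to q0, push B# → (q0, a, B#)
  read a, top B: go to q1, push B → (q1, ε, B#)
  ε-move, top B: go to q2, push ε → (q2, ε, #)
All input consumed; state q2 ∉ F and no further ε-move applies.

Reject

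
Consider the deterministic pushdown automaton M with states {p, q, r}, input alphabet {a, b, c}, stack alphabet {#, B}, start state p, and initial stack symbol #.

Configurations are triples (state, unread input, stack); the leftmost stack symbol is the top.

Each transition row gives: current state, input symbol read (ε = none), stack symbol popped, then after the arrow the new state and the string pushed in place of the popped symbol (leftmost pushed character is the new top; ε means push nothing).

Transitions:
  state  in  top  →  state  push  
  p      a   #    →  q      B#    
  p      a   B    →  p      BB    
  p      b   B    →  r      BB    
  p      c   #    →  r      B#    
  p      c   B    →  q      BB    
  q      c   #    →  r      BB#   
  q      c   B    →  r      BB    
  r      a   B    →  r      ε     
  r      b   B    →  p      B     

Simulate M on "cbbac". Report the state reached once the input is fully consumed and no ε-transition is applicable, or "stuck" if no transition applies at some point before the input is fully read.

(p, cbbac, #)
  read c, top #: go to r, push B# → (r, bbac, B#)
  read b, top B: go to p, push B → (p, bac, B#)
  read b, top B: go to r, push BB → (r, ac, BB#)
  read a, top B: go to r, push ε → (r, c, B#)
No transition for (r, c, top B); M blocks with input c remaining.

stuck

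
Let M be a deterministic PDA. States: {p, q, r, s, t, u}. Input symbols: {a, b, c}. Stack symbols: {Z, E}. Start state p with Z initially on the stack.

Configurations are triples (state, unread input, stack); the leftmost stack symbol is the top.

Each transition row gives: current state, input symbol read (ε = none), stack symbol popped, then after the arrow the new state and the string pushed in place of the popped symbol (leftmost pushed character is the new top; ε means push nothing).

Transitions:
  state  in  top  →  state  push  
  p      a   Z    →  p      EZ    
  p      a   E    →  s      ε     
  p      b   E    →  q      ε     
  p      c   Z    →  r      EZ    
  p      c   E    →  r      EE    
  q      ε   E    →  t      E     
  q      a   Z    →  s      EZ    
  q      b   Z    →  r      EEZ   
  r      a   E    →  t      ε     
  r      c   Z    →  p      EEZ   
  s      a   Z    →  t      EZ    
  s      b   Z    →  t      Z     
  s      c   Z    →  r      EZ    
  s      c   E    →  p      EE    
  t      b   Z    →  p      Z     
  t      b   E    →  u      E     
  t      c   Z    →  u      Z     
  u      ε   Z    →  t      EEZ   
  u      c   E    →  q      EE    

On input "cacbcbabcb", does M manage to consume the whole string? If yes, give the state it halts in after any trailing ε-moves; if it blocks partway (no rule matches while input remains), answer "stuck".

stuck

(p, cacbcbabcb, Z)
  read c, top Z: go to r, push EZ → (r, acbcbabcb, EZ)
  read a, top E: go to t, push ε → (t, cbcbabcb, Z)
  read c, top Z: go to u, push Z → (u, bcbabcb, Z)
  ε-move, top Z: go to t, push EEZ → (t, bcbabcb, EEZ)
  read b, top E: go to u, push E → (u, cbabcb, EEZ)
  read c, top E: go to q, push EE → (q, babcb, EEEZ)
  ε-move, top E: go to t, push E → (t, babcb, EEEZ)
  read b, top E: go to u, push E → (u, abcb, EEEZ)
No transition for (u, a, top E); M blocks with input abcb remaining.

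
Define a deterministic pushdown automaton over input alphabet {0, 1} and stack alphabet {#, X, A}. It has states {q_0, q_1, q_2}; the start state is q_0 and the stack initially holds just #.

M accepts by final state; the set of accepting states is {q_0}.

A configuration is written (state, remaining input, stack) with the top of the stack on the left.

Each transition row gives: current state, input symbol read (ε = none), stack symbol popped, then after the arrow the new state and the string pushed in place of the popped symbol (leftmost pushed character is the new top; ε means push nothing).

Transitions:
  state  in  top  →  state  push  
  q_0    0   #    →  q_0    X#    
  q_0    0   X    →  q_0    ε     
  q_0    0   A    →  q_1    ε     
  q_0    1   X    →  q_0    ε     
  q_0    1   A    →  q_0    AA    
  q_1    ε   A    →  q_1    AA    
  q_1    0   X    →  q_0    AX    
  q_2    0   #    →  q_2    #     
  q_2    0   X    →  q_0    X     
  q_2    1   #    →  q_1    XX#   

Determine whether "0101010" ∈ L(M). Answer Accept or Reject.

Accept

(q_0, 0101010, #)
  read 0, top #: go to q_0, push X# → (q_0, 101010, X#)
  read 1, top X: go to q_0, push ε → (q_0, 01010, #)
  read 0, top #: go to q_0, push X# → (q_0, 1010, X#)
  read 1, top X: go to q_0, push ε → (q_0, 010, #)
  read 0, top #: go to q_0, push X# → (q_0, 10, X#)
  read 1, top X: go to q_0, push ε → (q_0, 0, #)
  read 0, top #: go to q_0, push X# → (q_0, ε, X#)
All input consumed; state q_0 ∈ F.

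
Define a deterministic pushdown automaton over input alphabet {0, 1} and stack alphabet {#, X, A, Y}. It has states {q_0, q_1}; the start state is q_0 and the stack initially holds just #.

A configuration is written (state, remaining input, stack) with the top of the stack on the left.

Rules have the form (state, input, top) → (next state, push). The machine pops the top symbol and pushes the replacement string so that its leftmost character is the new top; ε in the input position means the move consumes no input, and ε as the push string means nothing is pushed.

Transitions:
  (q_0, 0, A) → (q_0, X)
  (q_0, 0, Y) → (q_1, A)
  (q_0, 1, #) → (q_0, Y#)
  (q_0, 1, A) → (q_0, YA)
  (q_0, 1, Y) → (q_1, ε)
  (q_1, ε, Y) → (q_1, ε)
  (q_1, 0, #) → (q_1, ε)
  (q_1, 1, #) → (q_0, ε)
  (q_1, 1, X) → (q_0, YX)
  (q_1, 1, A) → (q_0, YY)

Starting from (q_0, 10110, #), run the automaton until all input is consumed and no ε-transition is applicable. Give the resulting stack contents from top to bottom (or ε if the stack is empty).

(q_0, 10110, #)
  read 1, top #: go to q_0, push Y# → (q_0, 0110, Y#)
  read 0, top Y: go to q_1, push A → (q_1, 110, A#)
  read 1, top A: go to q_0, push YY → (q_0, 10, YY#)
  read 1, top Y: go to q_1, push ε → (q_1, 0, Y#)
  ε-move, top Y: go to q_1, push ε → (q_1, 0, #)
  read 0, top #: go to q_1, push ε → (q_1, ε, ε)
All input consumed in state q_1 with stack ε.

ε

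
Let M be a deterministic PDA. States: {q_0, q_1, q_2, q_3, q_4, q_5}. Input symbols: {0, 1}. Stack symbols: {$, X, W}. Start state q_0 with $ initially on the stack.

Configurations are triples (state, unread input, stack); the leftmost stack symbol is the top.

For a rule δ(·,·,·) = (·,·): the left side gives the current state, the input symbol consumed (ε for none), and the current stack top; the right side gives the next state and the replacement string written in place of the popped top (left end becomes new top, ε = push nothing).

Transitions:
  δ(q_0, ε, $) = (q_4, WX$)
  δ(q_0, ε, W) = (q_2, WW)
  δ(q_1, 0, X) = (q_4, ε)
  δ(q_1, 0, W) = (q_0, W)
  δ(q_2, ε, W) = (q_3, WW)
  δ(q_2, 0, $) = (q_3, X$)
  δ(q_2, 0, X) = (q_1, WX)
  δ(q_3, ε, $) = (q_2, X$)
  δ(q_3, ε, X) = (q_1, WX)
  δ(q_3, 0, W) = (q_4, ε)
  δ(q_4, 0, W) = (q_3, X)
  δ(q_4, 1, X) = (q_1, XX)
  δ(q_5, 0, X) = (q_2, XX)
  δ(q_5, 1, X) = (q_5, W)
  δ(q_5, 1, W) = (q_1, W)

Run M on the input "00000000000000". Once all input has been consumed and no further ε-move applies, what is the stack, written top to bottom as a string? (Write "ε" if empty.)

WWWXWXWXWXWXX$

(q_0, 00000000000000, $) ⊢ (q_4, 00000000000000, WX$) ⊢ (q_3, 0000000000000, XX$) ⊢ (q_1, 0000000000000, WXX$) ⊢ (q_0, 000000000000, WXX$) ⊢ (q_2, 000000000000, WWXX$) ⊢ (q_3, 000000000000, WWWXX$) ⊢ (q_4, 00000000000, WWXX$) ⊢ (q_3, 0000000000, XWXX$) ⊢ (q_1, 0000000000, WXWXX$) ⊢ (q_0, 000000000, WXWXX$) ⊢ (q_2, 000000000, WWXWXX$) ⊢ (q_3, 000000000, WWWXWXX$) ⊢ (q_4, 00000000, WWXWXX$) ⊢ (q_3, 0000000, XWXWXX$) ⊢ (q_1, 0000000, WXWXWXX$) ⊢ (q_0, 000000, WXWXWXX$) ⊢ (q_2, 000000, WWXWXWXX$) ⊢ (q_3, 000000, WWWXWXWXX$) ⊢ (q_4, 00000, WWXWXWXX$) ⊢ (q_3, 0000, XWXWXWXX$) ⊢ (q_1, 0000, WXWXWXWXX$) ⊢ (q_0, 000, WXWXWXWXX$) ⊢ (q_2, 000, WWXWXWXWXX$) ⊢ (q_3, 000, WWWXWXWXWXX$) ⊢ (q_4, 00, WWXWXWXWXX$) ⊢ (q_3, 0, XWXWXWXWXX$) ⊢ (q_1, 0, WXWXWXWXWXX$) ⊢ (q_0, ε, WXWXWXWXWXX$) ⊢ (q_2, ε, WWXWXWXWXWXX$) ⊢ (q_3, ε, WWWXWXWXWXWXX$)
All input consumed in state q_3 with stack WWWXWXWXWXWXX$.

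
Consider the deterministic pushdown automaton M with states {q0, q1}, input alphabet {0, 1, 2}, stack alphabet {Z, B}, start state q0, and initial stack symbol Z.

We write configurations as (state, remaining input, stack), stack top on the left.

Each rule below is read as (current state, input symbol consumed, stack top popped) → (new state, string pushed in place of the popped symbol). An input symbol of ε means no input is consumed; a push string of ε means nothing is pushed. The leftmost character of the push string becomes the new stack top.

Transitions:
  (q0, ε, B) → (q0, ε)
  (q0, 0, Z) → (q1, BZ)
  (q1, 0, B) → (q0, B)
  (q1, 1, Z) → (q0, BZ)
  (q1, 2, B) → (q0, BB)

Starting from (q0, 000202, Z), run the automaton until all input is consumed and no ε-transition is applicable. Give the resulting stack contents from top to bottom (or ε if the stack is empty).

(q0, 000202, Z)
  read 0, top Z: go to q1, push BZ → (q1, 00202, BZ)
  read 0, top B: go to q0, push B → (q0, 0202, BZ)
  ε-move, top B: go to q0, push ε → (q0, 0202, Z)
  read 0, top Z: go to q1, push BZ → (q1, 202, BZ)
  read 2, top B: go to q0, push BB → (q0, 02, BBZ)
  ε-move, top B: go to q0, push ε → (q0, 02, BZ)
  ε-move, top B: go to q0, push ε → (q0, 02, Z)
  read 0, top Z: go to q1, push BZ → (q1, 2, BZ)
  read 2, top B: go to q0, push BB → (q0, ε, BBZ)
  ε-move, top B: go to q0, push ε → (q0, ε, BZ)
  ε-move, top B: go to q0, push ε → (q0, ε, Z)
All input consumed in state q0 with stack Z.

Z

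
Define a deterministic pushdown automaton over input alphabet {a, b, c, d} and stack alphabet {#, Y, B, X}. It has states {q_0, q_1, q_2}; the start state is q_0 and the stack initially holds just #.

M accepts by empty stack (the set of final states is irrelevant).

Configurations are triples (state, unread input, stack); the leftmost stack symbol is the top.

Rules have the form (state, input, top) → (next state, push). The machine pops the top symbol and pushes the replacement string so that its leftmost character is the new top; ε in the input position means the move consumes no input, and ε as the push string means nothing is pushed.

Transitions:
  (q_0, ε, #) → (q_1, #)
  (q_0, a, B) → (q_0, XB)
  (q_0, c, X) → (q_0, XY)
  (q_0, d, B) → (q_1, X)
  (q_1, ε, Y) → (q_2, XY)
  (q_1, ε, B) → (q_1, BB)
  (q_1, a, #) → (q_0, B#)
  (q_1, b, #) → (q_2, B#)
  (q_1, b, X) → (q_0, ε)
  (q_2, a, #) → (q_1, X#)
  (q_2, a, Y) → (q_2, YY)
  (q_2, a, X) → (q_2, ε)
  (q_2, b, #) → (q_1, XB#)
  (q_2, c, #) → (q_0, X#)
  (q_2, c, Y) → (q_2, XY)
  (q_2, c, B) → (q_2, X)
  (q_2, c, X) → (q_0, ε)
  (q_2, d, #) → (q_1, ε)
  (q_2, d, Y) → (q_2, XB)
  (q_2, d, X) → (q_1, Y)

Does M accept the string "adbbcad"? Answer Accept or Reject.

Accept

(q_0, adbbcad, #)
  ε-move, top #: go to q_1, push # → (q_1, adbbcad, #)
  read a, top #: go to q_0, push B# → (q_0, dbbcad, B#)
  read d, top B: go to q_1, push X → (q_1, bbcad, X#)
  read b, top X: go to q_0, push ε → (q_0, bcad, #)
  ε-move, top #: go to q_1, push # → (q_1, bcad, #)
  read b, top #: go to q_2, push B# → (q_2, cad, B#)
  read c, top B: go to q_2, push X → (q_2, ad, X#)
  read a, top X: go to q_2, push ε → (q_2, d, #)
  read d, top #: go to q_1, push ε → (q_1, ε, ε)
All input consumed and the stack is empty.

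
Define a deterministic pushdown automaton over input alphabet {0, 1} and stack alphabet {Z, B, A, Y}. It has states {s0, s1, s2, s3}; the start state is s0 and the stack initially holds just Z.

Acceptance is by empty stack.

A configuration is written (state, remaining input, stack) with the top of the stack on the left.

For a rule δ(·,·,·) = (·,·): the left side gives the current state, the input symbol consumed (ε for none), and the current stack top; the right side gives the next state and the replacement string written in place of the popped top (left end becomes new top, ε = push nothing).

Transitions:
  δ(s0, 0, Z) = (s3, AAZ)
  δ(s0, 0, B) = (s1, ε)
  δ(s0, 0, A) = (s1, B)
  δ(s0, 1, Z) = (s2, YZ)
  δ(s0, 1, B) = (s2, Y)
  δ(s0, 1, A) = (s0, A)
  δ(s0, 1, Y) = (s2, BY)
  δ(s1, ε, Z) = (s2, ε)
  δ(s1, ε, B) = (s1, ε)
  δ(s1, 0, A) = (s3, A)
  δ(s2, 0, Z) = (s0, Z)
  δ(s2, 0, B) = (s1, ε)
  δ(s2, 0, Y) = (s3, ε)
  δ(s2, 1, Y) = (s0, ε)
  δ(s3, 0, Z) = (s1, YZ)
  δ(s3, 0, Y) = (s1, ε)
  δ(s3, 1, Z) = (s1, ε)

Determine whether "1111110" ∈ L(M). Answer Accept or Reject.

(s0, 1111110, Z)
  read 1, top Z: go to s2, push YZ → (s2, 111110, YZ)
  read 1, top Y: go to s0, push ε → (s0, 11110, Z)
  read 1, top Z: go to s2, push YZ → (s2, 1110, YZ)
  read 1, top Y: go to s0, push ε → (s0, 110, Z)
  read 1, top Z: go to s2, push YZ → (s2, 10, YZ)
  read 1, top Y: go to s0, push ε → (s0, 0, Z)
  read 0, top Z: go to s3, push AAZ → (s3, ε, AAZ)
All input consumed; stack is AAZ, not empty, and no further ε-move applies.

Reject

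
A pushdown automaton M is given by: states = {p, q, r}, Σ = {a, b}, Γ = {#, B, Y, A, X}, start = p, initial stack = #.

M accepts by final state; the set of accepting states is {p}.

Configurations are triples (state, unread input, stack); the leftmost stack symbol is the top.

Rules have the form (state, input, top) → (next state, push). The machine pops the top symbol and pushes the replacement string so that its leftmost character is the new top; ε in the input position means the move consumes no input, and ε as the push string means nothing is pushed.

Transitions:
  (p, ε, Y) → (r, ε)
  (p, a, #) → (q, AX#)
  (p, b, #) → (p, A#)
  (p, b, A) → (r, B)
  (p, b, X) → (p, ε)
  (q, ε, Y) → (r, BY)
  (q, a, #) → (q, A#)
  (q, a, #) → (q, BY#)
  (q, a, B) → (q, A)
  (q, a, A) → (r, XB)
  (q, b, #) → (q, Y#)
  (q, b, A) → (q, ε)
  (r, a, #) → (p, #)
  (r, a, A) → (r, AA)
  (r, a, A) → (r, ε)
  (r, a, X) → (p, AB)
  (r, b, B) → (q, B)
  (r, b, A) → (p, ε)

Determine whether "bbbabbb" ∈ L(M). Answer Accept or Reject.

Reject

No computation consumes all input and reaches a final state.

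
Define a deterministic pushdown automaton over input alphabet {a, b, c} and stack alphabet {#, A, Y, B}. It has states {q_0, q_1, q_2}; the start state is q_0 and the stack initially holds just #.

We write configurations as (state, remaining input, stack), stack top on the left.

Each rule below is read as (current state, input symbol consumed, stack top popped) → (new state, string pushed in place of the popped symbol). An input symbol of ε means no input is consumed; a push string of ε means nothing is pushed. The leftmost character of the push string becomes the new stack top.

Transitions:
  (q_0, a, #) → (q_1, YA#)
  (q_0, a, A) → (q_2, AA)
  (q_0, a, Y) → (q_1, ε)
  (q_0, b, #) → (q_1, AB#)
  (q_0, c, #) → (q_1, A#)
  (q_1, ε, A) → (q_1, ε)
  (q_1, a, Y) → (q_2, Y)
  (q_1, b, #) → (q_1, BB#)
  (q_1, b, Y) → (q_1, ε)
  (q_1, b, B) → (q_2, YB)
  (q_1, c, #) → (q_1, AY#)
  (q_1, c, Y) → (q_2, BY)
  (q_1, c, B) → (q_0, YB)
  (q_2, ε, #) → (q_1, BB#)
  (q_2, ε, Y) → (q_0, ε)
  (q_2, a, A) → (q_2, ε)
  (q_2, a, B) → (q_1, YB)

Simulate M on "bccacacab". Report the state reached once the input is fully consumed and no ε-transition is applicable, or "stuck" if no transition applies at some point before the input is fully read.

stuck

(q_0, bccacacab, #)
  read b, top #: go to q_1, push AB# → (q_1, ccacacab, AB#)
  ε-move, top A: go to q_1, push ε → (q_1, ccacacab, B#)
  read c, top B: go to q_0, push YB → (q_0, cacacab, YB#)
No transition for (q_0, c, top Y); M blocks with input cacacab remaining.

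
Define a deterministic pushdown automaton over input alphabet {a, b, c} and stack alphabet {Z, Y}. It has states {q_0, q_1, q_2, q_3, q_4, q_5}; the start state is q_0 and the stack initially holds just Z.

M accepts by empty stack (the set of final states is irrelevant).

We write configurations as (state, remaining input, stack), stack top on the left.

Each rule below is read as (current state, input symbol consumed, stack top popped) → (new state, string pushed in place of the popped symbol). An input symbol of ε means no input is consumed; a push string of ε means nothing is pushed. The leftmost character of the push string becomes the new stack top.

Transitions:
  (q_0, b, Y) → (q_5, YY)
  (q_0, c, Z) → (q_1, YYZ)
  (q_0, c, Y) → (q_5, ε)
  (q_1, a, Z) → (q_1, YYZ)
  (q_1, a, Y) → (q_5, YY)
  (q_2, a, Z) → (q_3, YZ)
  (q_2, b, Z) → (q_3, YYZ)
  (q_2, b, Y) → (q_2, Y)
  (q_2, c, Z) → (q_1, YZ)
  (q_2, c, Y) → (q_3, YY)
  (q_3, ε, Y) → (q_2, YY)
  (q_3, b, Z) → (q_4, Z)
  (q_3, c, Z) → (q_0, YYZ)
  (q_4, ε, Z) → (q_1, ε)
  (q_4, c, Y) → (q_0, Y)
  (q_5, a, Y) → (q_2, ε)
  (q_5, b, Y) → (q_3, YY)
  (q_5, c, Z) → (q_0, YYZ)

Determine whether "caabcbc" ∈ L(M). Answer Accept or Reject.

Reject

(q_0, caabcbc, Z)
  read c, top Z: go to q_1, push YYZ → (q_1, aabcbc, YYZ)
  read a, top Y: go to q_5, push YY → (q_5, abcbc, YYYZ)
  read a, top Y: go to q_2, push ε → (q_2, bcbc, YYZ)
  read b, top Y: go to q_2, push Y → (q_2, cbc, YYZ)
  read c, top Y: go to q_3, push YY → (q_3, bc, YYYZ)
  ε-move, top Y: go to q_2, push YY → (q_2, bc, YYYYZ)
  read b, top Y: go to q_2, push Y → (q_2, c, YYYYZ)
  read c, top Y: go to q_3, push YY → (q_3, ε, YYYYYZ)
  ε-move, top Y: go to q_2, push YY → (q_2, ε, YYYYYYZ)
All input consumed; stack is YYYYYYZ, not empty, and no further ε-move applies.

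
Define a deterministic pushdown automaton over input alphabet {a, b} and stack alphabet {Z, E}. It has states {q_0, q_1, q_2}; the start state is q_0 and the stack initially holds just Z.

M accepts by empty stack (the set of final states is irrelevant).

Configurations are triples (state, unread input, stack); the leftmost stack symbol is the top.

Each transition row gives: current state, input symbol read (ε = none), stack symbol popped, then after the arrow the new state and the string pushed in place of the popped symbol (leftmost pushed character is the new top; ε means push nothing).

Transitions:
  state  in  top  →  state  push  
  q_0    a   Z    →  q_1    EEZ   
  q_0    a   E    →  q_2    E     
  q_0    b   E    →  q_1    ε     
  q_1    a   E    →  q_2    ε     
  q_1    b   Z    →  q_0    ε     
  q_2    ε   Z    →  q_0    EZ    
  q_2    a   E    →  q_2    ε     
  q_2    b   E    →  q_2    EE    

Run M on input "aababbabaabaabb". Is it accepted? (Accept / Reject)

(q_0, aababbabaabaabb, Z)
  read a, top Z: go to q_1, push EEZ → (q_1, ababbabaabaabb, EEZ)
  read a, top E: go to q_2, push ε → (q_2, babbabaabaabb, EZ)
  read b, top E: go to q_2, push EE → (q_2, abbabaabaabb, EEZ)
  read a, top E: go to q_2, push ε → (q_2, bbabaabaabb, EZ)
  read b, top E: go to q_2, push EE → (q_2, babaabaabb, EEZ)
  read b, top E: go to q_2, push EE → (q_2, abaabaabb, EEEZ)
  read a, top E: go to q_2, push ε → (q_2, baabaabb, EEZ)
  read b, top E: go to q_2, push EE → (q_2, aabaabb, EEEZ)
  read a, top E: go to q_2, push ε → (q_2, abaabb, EEZ)
  read a, top E: go to q_2, push ε → (q_2, baabb, EZ)
  read b, top E: go to q_2, push EE → (q_2, aabb, EEZ)
  read a, top E: go to q_2, push ε → (q_2, abb, EZ)
  read a, top E: go to q_2, push ε → (q_2, bb, Z)
  ε-move, top Z: go to q_0, push EZ → (q_0, bb, EZ)
  read b, top E: go to q_1, push ε → (q_1, b, Z)
  read b, top Z: go to q_0, push ε → (q_0, ε, ε)
All input consumed and the stack is empty.

Accept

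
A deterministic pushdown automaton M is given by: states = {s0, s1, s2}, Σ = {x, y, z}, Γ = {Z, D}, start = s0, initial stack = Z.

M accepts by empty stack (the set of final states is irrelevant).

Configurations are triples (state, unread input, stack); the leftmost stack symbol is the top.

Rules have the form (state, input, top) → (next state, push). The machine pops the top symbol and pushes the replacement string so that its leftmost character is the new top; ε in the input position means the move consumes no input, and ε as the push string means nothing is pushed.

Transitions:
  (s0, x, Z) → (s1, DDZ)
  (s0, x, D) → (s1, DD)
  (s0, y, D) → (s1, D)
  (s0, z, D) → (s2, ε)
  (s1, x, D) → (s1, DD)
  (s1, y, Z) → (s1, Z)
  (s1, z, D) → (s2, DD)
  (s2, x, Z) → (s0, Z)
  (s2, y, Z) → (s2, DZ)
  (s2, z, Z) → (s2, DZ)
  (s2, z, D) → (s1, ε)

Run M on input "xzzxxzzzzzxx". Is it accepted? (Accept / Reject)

(s0, xzzxxzzzzzxx, Z) ⊢ (s1, zzxxzzzzzxx, DDZ) ⊢ (s2, zxxzzzzzxx, DDDZ) ⊢ (s1, xxzzzzzxx, DDZ) ⊢ (s1, xzzzzzxx, DDDZ) ⊢ (s1, zzzzzxx, DDDDZ) ⊢ (s2, zzzzxx, DDDDDZ) ⊢ (s1, zzzxx, DDDDZ) ⊢ (s2, zzxx, DDDDDZ) ⊢ (s1, zxx, DDDDZ) ⊢ (s2, xx, DDDDDZ)
No transition applies at (s2, xx, DDDDDZ); input not fully consumed.

Reject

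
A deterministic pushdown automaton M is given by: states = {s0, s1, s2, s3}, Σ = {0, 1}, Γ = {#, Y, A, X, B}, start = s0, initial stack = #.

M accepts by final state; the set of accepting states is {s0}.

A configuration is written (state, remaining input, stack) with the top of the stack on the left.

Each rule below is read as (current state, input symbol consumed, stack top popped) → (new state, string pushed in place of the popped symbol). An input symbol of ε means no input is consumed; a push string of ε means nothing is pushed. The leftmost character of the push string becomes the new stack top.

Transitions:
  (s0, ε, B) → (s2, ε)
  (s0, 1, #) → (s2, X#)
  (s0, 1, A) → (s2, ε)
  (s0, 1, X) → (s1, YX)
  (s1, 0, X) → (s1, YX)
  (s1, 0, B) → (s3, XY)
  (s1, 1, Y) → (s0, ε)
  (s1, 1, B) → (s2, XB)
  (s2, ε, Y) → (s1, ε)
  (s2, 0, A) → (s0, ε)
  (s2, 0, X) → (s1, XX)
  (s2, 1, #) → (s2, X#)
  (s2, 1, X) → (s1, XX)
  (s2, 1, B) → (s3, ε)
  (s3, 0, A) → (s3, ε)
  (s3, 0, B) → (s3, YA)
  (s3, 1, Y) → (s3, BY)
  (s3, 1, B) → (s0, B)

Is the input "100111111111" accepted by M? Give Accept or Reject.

Accept

(s0, 100111111111, #)
  read 1, top #: go to s2, push X# → (s2, 00111111111, X#)
  read 0, top X: go to s1, push XX → (s1, 0111111111, XX#)
  read 0, top X: go to s1, push YX → (s1, 111111111, YXX#)
  read 1, top Y: go to s0, push ε → (s0, 11111111, XX#)
  read 1, top X: go to s1, push YX → (s1, 1111111, YXX#)
  read 1, top Y: go to s0, push ε → (s0, 111111, XX#)
  read 1, top X: go to s1, push YX → (s1, 11111, YXX#)
  read 1, top Y: go to s0, push ε → (s0, 1111, XX#)
  read 1, top X: go to s1, push YX → (s1, 111, YXX#)
  read 1, top Y: go to s0, push ε → (s0, 11, XX#)
  read 1, top X: go to s1, push YX → (s1, 1, YXX#)
  read 1, top Y: go to s0, push ε → (s0, ε, XX#)
All input consumed; state s0 ∈ F.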